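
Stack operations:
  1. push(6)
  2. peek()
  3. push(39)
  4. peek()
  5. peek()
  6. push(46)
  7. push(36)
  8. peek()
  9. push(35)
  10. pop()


push(6) -> [6]
peek()->6
push(39) -> [6, 39]
peek()->39
peek()->39
push(46) -> [6, 39, 46]
push(36) -> [6, 39, 46, 36]
peek()->36
push(35) -> [6, 39, 46, 36, 35]
pop()->35, [6, 39, 46, 36]

Final stack: [6, 39, 46, 36]


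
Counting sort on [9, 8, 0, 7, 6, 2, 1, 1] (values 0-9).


Input: [9, 8, 0, 7, 6, 2, 1, 1]
Counts: [1, 2, 1, 0, 0, 0, 1, 1, 1, 1]

Sorted: [0, 1, 1, 2, 6, 7, 8, 9]


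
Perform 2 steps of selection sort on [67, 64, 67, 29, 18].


Initial: [67, 64, 67, 29, 18]
Step 1: min=18 at 4
  Swap: [18, 64, 67, 29, 67]
Step 2: min=29 at 3
  Swap: [18, 29, 67, 64, 67]

After 2 steps: [18, 29, 67, 64, 67]


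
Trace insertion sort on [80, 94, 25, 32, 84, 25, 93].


Initial: [80, 94, 25, 32, 84, 25, 93]
Insert 94: [80, 94, 25, 32, 84, 25, 93]
Insert 25: [25, 80, 94, 32, 84, 25, 93]
Insert 32: [25, 32, 80, 94, 84, 25, 93]
Insert 84: [25, 32, 80, 84, 94, 25, 93]
Insert 25: [25, 25, 32, 80, 84, 94, 93]
Insert 93: [25, 25, 32, 80, 84, 93, 94]

Sorted: [25, 25, 32, 80, 84, 93, 94]


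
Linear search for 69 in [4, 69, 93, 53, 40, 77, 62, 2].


i=0: 4!=69
i=1: 69==69 found!

Found at 1, 2 comps


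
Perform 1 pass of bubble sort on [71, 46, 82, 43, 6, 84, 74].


Initial: [71, 46, 82, 43, 6, 84, 74]
Pass 1: [46, 71, 43, 6, 82, 74, 84] (4 swaps)

After 1 pass: [46, 71, 43, 6, 82, 74, 84]


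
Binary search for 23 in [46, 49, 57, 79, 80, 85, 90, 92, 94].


Step 1: lo=0, hi=8, mid=4, val=80
Step 2: lo=0, hi=3, mid=1, val=49
Step 3: lo=0, hi=0, mid=0, val=46

Not found


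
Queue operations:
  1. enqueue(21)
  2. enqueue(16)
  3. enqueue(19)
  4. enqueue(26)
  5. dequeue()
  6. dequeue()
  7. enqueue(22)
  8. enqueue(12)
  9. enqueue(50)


enqueue(21) -> [21]
enqueue(16) -> [21, 16]
enqueue(19) -> [21, 16, 19]
enqueue(26) -> [21, 16, 19, 26]
dequeue()->21, [16, 19, 26]
dequeue()->16, [19, 26]
enqueue(22) -> [19, 26, 22]
enqueue(12) -> [19, 26, 22, 12]
enqueue(50) -> [19, 26, 22, 12, 50]

Final queue: [19, 26, 22, 12, 50]


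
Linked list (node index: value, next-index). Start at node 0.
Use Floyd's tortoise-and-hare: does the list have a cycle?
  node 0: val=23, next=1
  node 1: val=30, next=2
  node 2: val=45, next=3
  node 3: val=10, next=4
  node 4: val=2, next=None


Floyd's tortoise (slow, +1) and hare (fast, +2):
  init: slow=0, fast=0
  step 1: slow=1, fast=2
  step 2: slow=2, fast=4
  step 3: fast -> None, no cycle

Cycle: no


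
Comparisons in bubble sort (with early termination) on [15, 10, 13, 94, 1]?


Algorithm: bubble sort (with early termination)
Input: [15, 10, 13, 94, 1]
Sorted: [1, 10, 13, 15, 94]

10


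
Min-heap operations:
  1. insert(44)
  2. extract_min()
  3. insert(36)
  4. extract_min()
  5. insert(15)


insert(44) -> [44]
extract_min()->44, []
insert(36) -> [36]
extract_min()->36, []
insert(15) -> [15]

Final heap: [15]


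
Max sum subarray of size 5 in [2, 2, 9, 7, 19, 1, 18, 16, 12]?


[0:5]: 39
[1:6]: 38
[2:7]: 54
[3:8]: 61
[4:9]: 66

Max: 66 at [4:9]


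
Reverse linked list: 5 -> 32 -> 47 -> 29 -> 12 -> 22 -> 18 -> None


Step 1: curr=5, set curr.next=prev(None) | reversed so far: 5
Step 2: curr=32, set curr.next=prev(5) | reversed so far: 32 -> 5
Step 3: curr=47, set curr.next=prev(32) | reversed so far: 47 -> 32 -> 5
Step 4: curr=29, set curr.next=prev(47) | reversed so far: 29 -> 47 -> 32 -> 5
Step 5: curr=12, set curr.next=prev(29) | reversed so far: 12 -> 29 -> 47 -> 32 -> 5
Step 6: curr=22, set curr.next=prev(12) | reversed so far: 22 -> 12 -> 29 -> 47 -> 32 -> 5
Step 7: curr=18, set curr.next=prev(22) | reversed so far: 18 -> 22 -> 12 -> 29 -> 47 -> 32 -> 5

18 -> 22 -> 12 -> 29 -> 47 -> 32 -> 5 -> None


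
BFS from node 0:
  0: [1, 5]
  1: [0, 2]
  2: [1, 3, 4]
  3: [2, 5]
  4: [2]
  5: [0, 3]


Visit 0, enqueue [1, 5]
Visit 1, enqueue [2]
Visit 5, enqueue [3]
Visit 2, enqueue [4]
Visit 3, enqueue []
Visit 4, enqueue []

BFS order: [0, 1, 5, 2, 3, 4]


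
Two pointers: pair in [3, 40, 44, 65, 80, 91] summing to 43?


lo=0(3)+hi=5(91)=94
lo=0(3)+hi=4(80)=83
lo=0(3)+hi=3(65)=68
lo=0(3)+hi=2(44)=47
lo=0(3)+hi=1(40)=43

Yes: 3+40=43


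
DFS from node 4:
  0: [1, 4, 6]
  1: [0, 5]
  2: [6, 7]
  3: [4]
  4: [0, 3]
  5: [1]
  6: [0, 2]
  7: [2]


Visit 4, push [3, 0]
Visit 0, push [6, 1]
Visit 1, push [5]
Visit 5, push []
Visit 6, push [2]
Visit 2, push [7]
Visit 7, push []
Visit 3, push []

DFS order: [4, 0, 1, 5, 6, 2, 7, 3]


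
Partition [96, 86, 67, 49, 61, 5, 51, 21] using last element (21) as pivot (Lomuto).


Pivot: 21
  5 <= 21: swap -> [5, 86, 67, 49, 61, 96, 51, 21]
Place pivot at 1: [5, 21, 67, 49, 61, 96, 51, 86]

Partitioned: [5, 21, 67, 49, 61, 96, 51, 86]


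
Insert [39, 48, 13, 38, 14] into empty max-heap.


Insert 39: [39]
Insert 48: [48, 39]
Insert 13: [48, 39, 13]
Insert 38: [48, 39, 13, 38]
Insert 14: [48, 39, 13, 38, 14]

Final heap: [48, 39, 13, 38, 14]


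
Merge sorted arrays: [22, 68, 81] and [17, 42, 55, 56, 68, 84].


Take 17 from B
Take 22 from A
Take 42 from B
Take 55 from B
Take 56 from B
Take 68 from A
Take 68 from B
Take 81 from A

Merged: [17, 22, 42, 55, 56, 68, 68, 81, 84]


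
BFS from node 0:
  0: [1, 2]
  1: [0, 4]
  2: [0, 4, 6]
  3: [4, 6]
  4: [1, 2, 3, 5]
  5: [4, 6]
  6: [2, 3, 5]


Visit 0, enqueue [1, 2]
Visit 1, enqueue [4]
Visit 2, enqueue [6]
Visit 4, enqueue [3, 5]
Visit 6, enqueue []
Visit 3, enqueue []
Visit 5, enqueue []

BFS order: [0, 1, 2, 4, 6, 3, 5]


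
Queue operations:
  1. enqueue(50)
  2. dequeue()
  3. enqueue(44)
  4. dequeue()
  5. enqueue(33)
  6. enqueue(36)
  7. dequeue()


enqueue(50) -> [50]
dequeue()->50, []
enqueue(44) -> [44]
dequeue()->44, []
enqueue(33) -> [33]
enqueue(36) -> [33, 36]
dequeue()->33, [36]

Final queue: [36]


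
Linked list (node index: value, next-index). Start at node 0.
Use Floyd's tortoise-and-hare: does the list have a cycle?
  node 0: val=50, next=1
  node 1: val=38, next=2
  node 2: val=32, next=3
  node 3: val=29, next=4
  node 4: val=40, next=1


Floyd's tortoise (slow, +1) and hare (fast, +2):
  init: slow=0, fast=0
  step 1: slow=1, fast=2
  step 2: slow=2, fast=4
  step 3: slow=3, fast=2
  step 4: slow=4, fast=4
  slow == fast at node 4: cycle detected

Cycle: yes


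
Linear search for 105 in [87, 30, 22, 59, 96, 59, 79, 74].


i=0: 87!=105
i=1: 30!=105
i=2: 22!=105
i=3: 59!=105
i=4: 96!=105
i=5: 59!=105
i=6: 79!=105
i=7: 74!=105

Not found, 8 comps


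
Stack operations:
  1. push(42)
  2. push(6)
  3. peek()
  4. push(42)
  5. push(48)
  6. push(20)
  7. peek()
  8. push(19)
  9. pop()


push(42) -> [42]
push(6) -> [42, 6]
peek()->6
push(42) -> [42, 6, 42]
push(48) -> [42, 6, 42, 48]
push(20) -> [42, 6, 42, 48, 20]
peek()->20
push(19) -> [42, 6, 42, 48, 20, 19]
pop()->19, [42, 6, 42, 48, 20]

Final stack: [42, 6, 42, 48, 20]


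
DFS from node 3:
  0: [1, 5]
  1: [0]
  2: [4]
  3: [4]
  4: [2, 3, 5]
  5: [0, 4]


Visit 3, push [4]
Visit 4, push [5, 2]
Visit 2, push []
Visit 5, push [0]
Visit 0, push [1]
Visit 1, push []

DFS order: [3, 4, 2, 5, 0, 1]


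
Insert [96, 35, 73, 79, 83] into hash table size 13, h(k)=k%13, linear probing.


Insert 96: h=5 -> slot 5
Insert 35: h=9 -> slot 9
Insert 73: h=8 -> slot 8
Insert 79: h=1 -> slot 1
Insert 83: h=5, 1 probes -> slot 6

Table: [None, 79, None, None, None, 96, 83, None, 73, 35, None, None, None]


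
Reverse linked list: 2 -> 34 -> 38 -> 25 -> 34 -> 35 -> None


Step 1: curr=2, set curr.next=prev(None) | reversed so far: 2
Step 2: curr=34, set curr.next=prev(2) | reversed so far: 34 -> 2
Step 3: curr=38, set curr.next=prev(34) | reversed so far: 38 -> 34 -> 2
Step 4: curr=25, set curr.next=prev(38) | reversed so far: 25 -> 38 -> 34 -> 2
Step 5: curr=34, set curr.next=prev(25) | reversed so far: 34 -> 25 -> 38 -> 34 -> 2
Step 6: curr=35, set curr.next=prev(34) | reversed so far: 35 -> 34 -> 25 -> 38 -> 34 -> 2

35 -> 34 -> 25 -> 38 -> 34 -> 2 -> None


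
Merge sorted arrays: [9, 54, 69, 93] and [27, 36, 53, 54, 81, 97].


Take 9 from A
Take 27 from B
Take 36 from B
Take 53 from B
Take 54 from A
Take 54 from B
Take 69 from A
Take 81 from B
Take 93 from A

Merged: [9, 27, 36, 53, 54, 54, 69, 81, 93, 97]


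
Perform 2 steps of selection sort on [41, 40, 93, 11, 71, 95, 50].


Initial: [41, 40, 93, 11, 71, 95, 50]
Step 1: min=11 at 3
  Swap: [11, 40, 93, 41, 71, 95, 50]
Step 2: min=40 at 1
  Swap: [11, 40, 93, 41, 71, 95, 50]

After 2 steps: [11, 40, 93, 41, 71, 95, 50]


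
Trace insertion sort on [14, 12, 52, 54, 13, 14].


Initial: [14, 12, 52, 54, 13, 14]
Insert 12: [12, 14, 52, 54, 13, 14]
Insert 52: [12, 14, 52, 54, 13, 14]
Insert 54: [12, 14, 52, 54, 13, 14]
Insert 13: [12, 13, 14, 52, 54, 14]
Insert 14: [12, 13, 14, 14, 52, 54]

Sorted: [12, 13, 14, 14, 52, 54]


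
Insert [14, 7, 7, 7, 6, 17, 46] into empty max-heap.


Insert 14: [14]
Insert 7: [14, 7]
Insert 7: [14, 7, 7]
Insert 7: [14, 7, 7, 7]
Insert 6: [14, 7, 7, 7, 6]
Insert 17: [17, 7, 14, 7, 6, 7]
Insert 46: [46, 7, 17, 7, 6, 7, 14]

Final heap: [46, 7, 17, 7, 6, 7, 14]


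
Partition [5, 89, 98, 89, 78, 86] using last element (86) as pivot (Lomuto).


Pivot: 86
  5 <= 86: advance i (no swap)
  78 <= 86: swap -> [5, 78, 98, 89, 89, 86]
Place pivot at 2: [5, 78, 86, 89, 89, 98]

Partitioned: [5, 78, 86, 89, 89, 98]


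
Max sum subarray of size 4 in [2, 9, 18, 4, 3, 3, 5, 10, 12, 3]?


[0:4]: 33
[1:5]: 34
[2:6]: 28
[3:7]: 15
[4:8]: 21
[5:9]: 30
[6:10]: 30

Max: 34 at [1:5]


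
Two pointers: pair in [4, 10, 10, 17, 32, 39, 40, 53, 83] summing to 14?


lo=0(4)+hi=8(83)=87
lo=0(4)+hi=7(53)=57
lo=0(4)+hi=6(40)=44
lo=0(4)+hi=5(39)=43
lo=0(4)+hi=4(32)=36
lo=0(4)+hi=3(17)=21
lo=0(4)+hi=2(10)=14

Yes: 4+10=14


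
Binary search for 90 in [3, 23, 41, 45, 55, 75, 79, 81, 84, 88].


Step 1: lo=0, hi=9, mid=4, val=55
Step 2: lo=5, hi=9, mid=7, val=81
Step 3: lo=8, hi=9, mid=8, val=84
Step 4: lo=9, hi=9, mid=9, val=88

Not found


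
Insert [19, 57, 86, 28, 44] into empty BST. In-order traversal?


Insert 19: root
Insert 57: R from 19
Insert 86: R from 19 -> R from 57
Insert 28: R from 19 -> L from 57
Insert 44: R from 19 -> L from 57 -> R from 28

In-order: [19, 28, 44, 57, 86]


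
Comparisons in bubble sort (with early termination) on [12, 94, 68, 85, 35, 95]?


Algorithm: bubble sort (with early termination)
Input: [12, 94, 68, 85, 35, 95]
Sorted: [12, 35, 68, 85, 94, 95]

14


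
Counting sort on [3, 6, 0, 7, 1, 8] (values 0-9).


Input: [3, 6, 0, 7, 1, 8]
Counts: [1, 1, 0, 1, 0, 0, 1, 1, 1, 0]

Sorted: [0, 1, 3, 6, 7, 8]


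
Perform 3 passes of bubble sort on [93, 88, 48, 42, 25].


Initial: [93, 88, 48, 42, 25]
Pass 1: [88, 48, 42, 25, 93] (4 swaps)
Pass 2: [48, 42, 25, 88, 93] (3 swaps)
Pass 3: [42, 25, 48, 88, 93] (2 swaps)

After 3 passes: [42, 25, 48, 88, 93]


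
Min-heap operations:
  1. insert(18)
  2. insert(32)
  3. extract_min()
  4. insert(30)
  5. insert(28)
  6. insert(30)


insert(18) -> [18]
insert(32) -> [18, 32]
extract_min()->18, [32]
insert(30) -> [30, 32]
insert(28) -> [28, 32, 30]
insert(30) -> [28, 30, 30, 32]

Final heap: [28, 30, 30, 32]


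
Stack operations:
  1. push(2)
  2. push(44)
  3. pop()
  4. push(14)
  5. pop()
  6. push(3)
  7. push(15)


push(2) -> [2]
push(44) -> [2, 44]
pop()->44, [2]
push(14) -> [2, 14]
pop()->14, [2]
push(3) -> [2, 3]
push(15) -> [2, 3, 15]

Final stack: [2, 3, 15]


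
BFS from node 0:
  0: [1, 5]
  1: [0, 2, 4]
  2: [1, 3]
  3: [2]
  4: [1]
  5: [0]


Visit 0, enqueue [1, 5]
Visit 1, enqueue [2, 4]
Visit 5, enqueue []
Visit 2, enqueue [3]
Visit 4, enqueue []
Visit 3, enqueue []

BFS order: [0, 1, 5, 2, 4, 3]


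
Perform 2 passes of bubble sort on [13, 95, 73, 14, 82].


Initial: [13, 95, 73, 14, 82]
Pass 1: [13, 73, 14, 82, 95] (3 swaps)
Pass 2: [13, 14, 73, 82, 95] (1 swaps)

After 2 passes: [13, 14, 73, 82, 95]


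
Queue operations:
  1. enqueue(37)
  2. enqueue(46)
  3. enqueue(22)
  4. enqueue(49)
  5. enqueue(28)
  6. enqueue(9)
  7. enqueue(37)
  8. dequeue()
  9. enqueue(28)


enqueue(37) -> [37]
enqueue(46) -> [37, 46]
enqueue(22) -> [37, 46, 22]
enqueue(49) -> [37, 46, 22, 49]
enqueue(28) -> [37, 46, 22, 49, 28]
enqueue(9) -> [37, 46, 22, 49, 28, 9]
enqueue(37) -> [37, 46, 22, 49, 28, 9, 37]
dequeue()->37, [46, 22, 49, 28, 9, 37]
enqueue(28) -> [46, 22, 49, 28, 9, 37, 28]

Final queue: [46, 22, 49, 28, 9, 37, 28]


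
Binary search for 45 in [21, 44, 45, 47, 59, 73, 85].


Step 1: lo=0, hi=6, mid=3, val=47
Step 2: lo=0, hi=2, mid=1, val=44
Step 3: lo=2, hi=2, mid=2, val=45

Found at index 2


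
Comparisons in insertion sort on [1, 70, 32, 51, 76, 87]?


Algorithm: insertion sort
Input: [1, 70, 32, 51, 76, 87]
Sorted: [1, 32, 51, 70, 76, 87]

7


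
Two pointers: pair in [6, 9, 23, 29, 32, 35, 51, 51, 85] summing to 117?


lo=0(6)+hi=8(85)=91
lo=1(9)+hi=8(85)=94
lo=2(23)+hi=8(85)=108
lo=3(29)+hi=8(85)=114
lo=4(32)+hi=8(85)=117

Yes: 32+85=117


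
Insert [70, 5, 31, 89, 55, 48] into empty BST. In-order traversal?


Insert 70: root
Insert 5: L from 70
Insert 31: L from 70 -> R from 5
Insert 89: R from 70
Insert 55: L from 70 -> R from 5 -> R from 31
Insert 48: L from 70 -> R from 5 -> R from 31 -> L from 55

In-order: [5, 31, 48, 55, 70, 89]


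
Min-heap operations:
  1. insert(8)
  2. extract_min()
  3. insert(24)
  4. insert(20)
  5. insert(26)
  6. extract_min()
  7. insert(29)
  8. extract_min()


insert(8) -> [8]
extract_min()->8, []
insert(24) -> [24]
insert(20) -> [20, 24]
insert(26) -> [20, 24, 26]
extract_min()->20, [24, 26]
insert(29) -> [24, 26, 29]
extract_min()->24, [26, 29]

Final heap: [26, 29]


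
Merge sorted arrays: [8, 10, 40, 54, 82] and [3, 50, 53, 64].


Take 3 from B
Take 8 from A
Take 10 from A
Take 40 from A
Take 50 from B
Take 53 from B
Take 54 from A
Take 64 from B

Merged: [3, 8, 10, 40, 50, 53, 54, 64, 82]


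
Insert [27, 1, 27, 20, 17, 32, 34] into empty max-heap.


Insert 27: [27]
Insert 1: [27, 1]
Insert 27: [27, 1, 27]
Insert 20: [27, 20, 27, 1]
Insert 17: [27, 20, 27, 1, 17]
Insert 32: [32, 20, 27, 1, 17, 27]
Insert 34: [34, 20, 32, 1, 17, 27, 27]

Final heap: [34, 20, 32, 1, 17, 27, 27]


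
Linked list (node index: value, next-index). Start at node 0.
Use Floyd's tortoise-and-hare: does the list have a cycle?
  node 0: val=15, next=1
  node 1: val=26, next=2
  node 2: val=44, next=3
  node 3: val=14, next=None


Floyd's tortoise (slow, +1) and hare (fast, +2):
  init: slow=0, fast=0
  step 1: slow=1, fast=2
  step 2: fast 2->3->None, no cycle

Cycle: no


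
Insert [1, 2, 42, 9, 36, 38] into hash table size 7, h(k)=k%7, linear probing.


Insert 1: h=1 -> slot 1
Insert 2: h=2 -> slot 2
Insert 42: h=0 -> slot 0
Insert 9: h=2, 1 probes -> slot 3
Insert 36: h=1, 3 probes -> slot 4
Insert 38: h=3, 2 probes -> slot 5

Table: [42, 1, 2, 9, 36, 38, None]


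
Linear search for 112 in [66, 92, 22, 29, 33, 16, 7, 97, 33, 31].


i=0: 66!=112
i=1: 92!=112
i=2: 22!=112
i=3: 29!=112
i=4: 33!=112
i=5: 16!=112
i=6: 7!=112
i=7: 97!=112
i=8: 33!=112
i=9: 31!=112

Not found, 10 comps


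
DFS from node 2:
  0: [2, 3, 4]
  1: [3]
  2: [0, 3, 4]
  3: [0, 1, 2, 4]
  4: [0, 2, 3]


Visit 2, push [4, 3, 0]
Visit 0, push [4, 3]
Visit 3, push [4, 1]
Visit 1, push []
Visit 4, push []

DFS order: [2, 0, 3, 1, 4]


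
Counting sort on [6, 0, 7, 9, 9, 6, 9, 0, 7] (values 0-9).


Input: [6, 0, 7, 9, 9, 6, 9, 0, 7]
Counts: [2, 0, 0, 0, 0, 0, 2, 2, 0, 3]

Sorted: [0, 0, 6, 6, 7, 7, 9, 9, 9]


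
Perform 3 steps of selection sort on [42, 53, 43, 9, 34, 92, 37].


Initial: [42, 53, 43, 9, 34, 92, 37]
Step 1: min=9 at 3
  Swap: [9, 53, 43, 42, 34, 92, 37]
Step 2: min=34 at 4
  Swap: [9, 34, 43, 42, 53, 92, 37]
Step 3: min=37 at 6
  Swap: [9, 34, 37, 42, 53, 92, 43]

After 3 steps: [9, 34, 37, 42, 53, 92, 43]


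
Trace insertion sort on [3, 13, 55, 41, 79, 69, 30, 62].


Initial: [3, 13, 55, 41, 79, 69, 30, 62]
Insert 13: [3, 13, 55, 41, 79, 69, 30, 62]
Insert 55: [3, 13, 55, 41, 79, 69, 30, 62]
Insert 41: [3, 13, 41, 55, 79, 69, 30, 62]
Insert 79: [3, 13, 41, 55, 79, 69, 30, 62]
Insert 69: [3, 13, 41, 55, 69, 79, 30, 62]
Insert 30: [3, 13, 30, 41, 55, 69, 79, 62]
Insert 62: [3, 13, 30, 41, 55, 62, 69, 79]

Sorted: [3, 13, 30, 41, 55, 62, 69, 79]


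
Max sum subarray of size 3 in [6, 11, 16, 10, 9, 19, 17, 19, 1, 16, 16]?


[0:3]: 33
[1:4]: 37
[2:5]: 35
[3:6]: 38
[4:7]: 45
[5:8]: 55
[6:9]: 37
[7:10]: 36
[8:11]: 33

Max: 55 at [5:8]


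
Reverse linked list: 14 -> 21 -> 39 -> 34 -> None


Step 1: curr=14, set curr.next=prev(None) | reversed so far: 14
Step 2: curr=21, set curr.next=prev(14) | reversed so far: 21 -> 14
Step 3: curr=39, set curr.next=prev(21) | reversed so far: 39 -> 21 -> 14
Step 4: curr=34, set curr.next=prev(39) | reversed so far: 34 -> 39 -> 21 -> 14

34 -> 39 -> 21 -> 14 -> None


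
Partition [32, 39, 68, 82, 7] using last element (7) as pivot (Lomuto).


Pivot: 7
Place pivot at 0: [7, 39, 68, 82, 32]

Partitioned: [7, 39, 68, 82, 32]


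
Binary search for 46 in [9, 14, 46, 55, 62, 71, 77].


Step 1: lo=0, hi=6, mid=3, val=55
Step 2: lo=0, hi=2, mid=1, val=14
Step 3: lo=2, hi=2, mid=2, val=46

Found at index 2


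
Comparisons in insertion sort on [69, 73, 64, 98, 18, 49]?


Algorithm: insertion sort
Input: [69, 73, 64, 98, 18, 49]
Sorted: [18, 49, 64, 69, 73, 98]

13


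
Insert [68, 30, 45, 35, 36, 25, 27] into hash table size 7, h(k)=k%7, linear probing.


Insert 68: h=5 -> slot 5
Insert 30: h=2 -> slot 2
Insert 45: h=3 -> slot 3
Insert 35: h=0 -> slot 0
Insert 36: h=1 -> slot 1
Insert 25: h=4 -> slot 4
Insert 27: h=6 -> slot 6

Table: [35, 36, 30, 45, 25, 68, 27]


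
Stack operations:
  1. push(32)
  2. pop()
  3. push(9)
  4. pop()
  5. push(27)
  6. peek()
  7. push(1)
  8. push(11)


push(32) -> [32]
pop()->32, []
push(9) -> [9]
pop()->9, []
push(27) -> [27]
peek()->27
push(1) -> [27, 1]
push(11) -> [27, 1, 11]

Final stack: [27, 1, 11]


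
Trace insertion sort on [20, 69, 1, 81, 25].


Initial: [20, 69, 1, 81, 25]
Insert 69: [20, 69, 1, 81, 25]
Insert 1: [1, 20, 69, 81, 25]
Insert 81: [1, 20, 69, 81, 25]
Insert 25: [1, 20, 25, 69, 81]

Sorted: [1, 20, 25, 69, 81]


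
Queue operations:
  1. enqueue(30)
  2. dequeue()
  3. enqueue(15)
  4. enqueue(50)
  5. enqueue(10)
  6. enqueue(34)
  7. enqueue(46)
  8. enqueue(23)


enqueue(30) -> [30]
dequeue()->30, []
enqueue(15) -> [15]
enqueue(50) -> [15, 50]
enqueue(10) -> [15, 50, 10]
enqueue(34) -> [15, 50, 10, 34]
enqueue(46) -> [15, 50, 10, 34, 46]
enqueue(23) -> [15, 50, 10, 34, 46, 23]

Final queue: [15, 50, 10, 34, 46, 23]


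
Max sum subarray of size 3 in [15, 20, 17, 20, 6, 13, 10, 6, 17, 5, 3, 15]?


[0:3]: 52
[1:4]: 57
[2:5]: 43
[3:6]: 39
[4:7]: 29
[5:8]: 29
[6:9]: 33
[7:10]: 28
[8:11]: 25
[9:12]: 23

Max: 57 at [1:4]


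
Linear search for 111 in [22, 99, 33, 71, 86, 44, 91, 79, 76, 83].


i=0: 22!=111
i=1: 99!=111
i=2: 33!=111
i=3: 71!=111
i=4: 86!=111
i=5: 44!=111
i=6: 91!=111
i=7: 79!=111
i=8: 76!=111
i=9: 83!=111

Not found, 10 comps


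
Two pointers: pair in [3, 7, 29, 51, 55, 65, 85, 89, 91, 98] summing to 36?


lo=0(3)+hi=9(98)=101
lo=0(3)+hi=8(91)=94
lo=0(3)+hi=7(89)=92
lo=0(3)+hi=6(85)=88
lo=0(3)+hi=5(65)=68
lo=0(3)+hi=4(55)=58
lo=0(3)+hi=3(51)=54
lo=0(3)+hi=2(29)=32
lo=1(7)+hi=2(29)=36

Yes: 7+29=36


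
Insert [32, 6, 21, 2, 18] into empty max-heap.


Insert 32: [32]
Insert 6: [32, 6]
Insert 21: [32, 6, 21]
Insert 2: [32, 6, 21, 2]
Insert 18: [32, 18, 21, 2, 6]

Final heap: [32, 18, 21, 2, 6]


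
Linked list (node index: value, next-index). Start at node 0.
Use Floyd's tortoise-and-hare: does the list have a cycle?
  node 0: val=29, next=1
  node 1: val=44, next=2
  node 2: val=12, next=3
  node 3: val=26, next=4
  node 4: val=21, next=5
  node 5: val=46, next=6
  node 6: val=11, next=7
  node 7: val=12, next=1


Floyd's tortoise (slow, +1) and hare (fast, +2):
  init: slow=0, fast=0
  step 1: slow=1, fast=2
  step 2: slow=2, fast=4
  step 3: slow=3, fast=6
  step 4: slow=4, fast=1
  step 5: slow=5, fast=3
  step 6: slow=6, fast=5
  step 7: slow=7, fast=7
  slow == fast at node 7: cycle detected

Cycle: yes


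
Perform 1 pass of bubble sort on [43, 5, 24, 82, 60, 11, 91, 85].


Initial: [43, 5, 24, 82, 60, 11, 91, 85]
Pass 1: [5, 24, 43, 60, 11, 82, 85, 91] (5 swaps)

After 1 pass: [5, 24, 43, 60, 11, 82, 85, 91]


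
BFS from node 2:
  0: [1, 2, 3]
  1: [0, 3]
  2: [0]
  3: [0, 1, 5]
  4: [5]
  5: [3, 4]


Visit 2, enqueue [0]
Visit 0, enqueue [1, 3]
Visit 1, enqueue []
Visit 3, enqueue [5]
Visit 5, enqueue [4]
Visit 4, enqueue []

BFS order: [2, 0, 1, 3, 5, 4]


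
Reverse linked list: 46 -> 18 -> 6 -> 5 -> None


Step 1: curr=46, set curr.next=prev(None) | reversed so far: 46
Step 2: curr=18, set curr.next=prev(46) | reversed so far: 18 -> 46
Step 3: curr=6, set curr.next=prev(18) | reversed so far: 6 -> 18 -> 46
Step 4: curr=5, set curr.next=prev(6) | reversed so far: 5 -> 6 -> 18 -> 46

5 -> 6 -> 18 -> 46 -> None


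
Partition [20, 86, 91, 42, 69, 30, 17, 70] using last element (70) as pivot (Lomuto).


Pivot: 70
  20 <= 70: advance i (no swap)
  42 <= 70: swap -> [20, 42, 91, 86, 69, 30, 17, 70]
  69 <= 70: swap -> [20, 42, 69, 86, 91, 30, 17, 70]
  30 <= 70: swap -> [20, 42, 69, 30, 91, 86, 17, 70]
  17 <= 70: swap -> [20, 42, 69, 30, 17, 86, 91, 70]
Place pivot at 5: [20, 42, 69, 30, 17, 70, 91, 86]

Partitioned: [20, 42, 69, 30, 17, 70, 91, 86]


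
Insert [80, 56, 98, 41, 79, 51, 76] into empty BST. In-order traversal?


Insert 80: root
Insert 56: L from 80
Insert 98: R from 80
Insert 41: L from 80 -> L from 56
Insert 79: L from 80 -> R from 56
Insert 51: L from 80 -> L from 56 -> R from 41
Insert 76: L from 80 -> R from 56 -> L from 79

In-order: [41, 51, 56, 76, 79, 80, 98]


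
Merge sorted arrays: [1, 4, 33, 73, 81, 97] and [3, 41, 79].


Take 1 from A
Take 3 from B
Take 4 from A
Take 33 from A
Take 41 from B
Take 73 from A
Take 79 from B

Merged: [1, 3, 4, 33, 41, 73, 79, 81, 97]


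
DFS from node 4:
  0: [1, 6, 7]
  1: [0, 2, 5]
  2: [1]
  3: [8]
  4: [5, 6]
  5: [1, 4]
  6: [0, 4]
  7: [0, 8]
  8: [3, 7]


Visit 4, push [6, 5]
Visit 5, push [1]
Visit 1, push [2, 0]
Visit 0, push [7, 6]
Visit 6, push []
Visit 7, push [8]
Visit 8, push [3]
Visit 3, push []
Visit 2, push []

DFS order: [4, 5, 1, 0, 6, 7, 8, 3, 2]


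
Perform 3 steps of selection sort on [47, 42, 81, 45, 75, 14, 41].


Initial: [47, 42, 81, 45, 75, 14, 41]
Step 1: min=14 at 5
  Swap: [14, 42, 81, 45, 75, 47, 41]
Step 2: min=41 at 6
  Swap: [14, 41, 81, 45, 75, 47, 42]
Step 3: min=42 at 6
  Swap: [14, 41, 42, 45, 75, 47, 81]

After 3 steps: [14, 41, 42, 45, 75, 47, 81]


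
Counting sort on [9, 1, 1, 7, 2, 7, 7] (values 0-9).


Input: [9, 1, 1, 7, 2, 7, 7]
Counts: [0, 2, 1, 0, 0, 0, 0, 3, 0, 1]

Sorted: [1, 1, 2, 7, 7, 7, 9]


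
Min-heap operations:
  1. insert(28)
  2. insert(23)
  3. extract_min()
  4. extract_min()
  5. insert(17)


insert(28) -> [28]
insert(23) -> [23, 28]
extract_min()->23, [28]
extract_min()->28, []
insert(17) -> [17]

Final heap: [17]


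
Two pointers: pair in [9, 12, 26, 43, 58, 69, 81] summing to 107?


lo=0(9)+hi=6(81)=90
lo=1(12)+hi=6(81)=93
lo=2(26)+hi=6(81)=107

Yes: 26+81=107


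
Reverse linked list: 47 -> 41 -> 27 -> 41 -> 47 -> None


Step 1: curr=47, set curr.next=prev(None) | reversed so far: 47
Step 2: curr=41, set curr.next=prev(47) | reversed so far: 41 -> 47
Step 3: curr=27, set curr.next=prev(41) | reversed so far: 27 -> 41 -> 47
Step 4: curr=41, set curr.next=prev(27) | reversed so far: 41 -> 27 -> 41 -> 47
Step 5: curr=47, set curr.next=prev(41) | reversed so far: 47 -> 41 -> 27 -> 41 -> 47

47 -> 41 -> 27 -> 41 -> 47 -> None


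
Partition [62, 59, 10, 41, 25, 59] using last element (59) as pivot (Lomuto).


Pivot: 59
  59 <= 59: swap -> [59, 62, 10, 41, 25, 59]
  10 <= 59: swap -> [59, 10, 62, 41, 25, 59]
  41 <= 59: swap -> [59, 10, 41, 62, 25, 59]
  25 <= 59: swap -> [59, 10, 41, 25, 62, 59]
Place pivot at 4: [59, 10, 41, 25, 59, 62]

Partitioned: [59, 10, 41, 25, 59, 62]


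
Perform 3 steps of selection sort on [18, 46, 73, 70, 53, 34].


Initial: [18, 46, 73, 70, 53, 34]
Step 1: min=18 at 0
  Swap: [18, 46, 73, 70, 53, 34]
Step 2: min=34 at 5
  Swap: [18, 34, 73, 70, 53, 46]
Step 3: min=46 at 5
  Swap: [18, 34, 46, 70, 53, 73]

After 3 steps: [18, 34, 46, 70, 53, 73]


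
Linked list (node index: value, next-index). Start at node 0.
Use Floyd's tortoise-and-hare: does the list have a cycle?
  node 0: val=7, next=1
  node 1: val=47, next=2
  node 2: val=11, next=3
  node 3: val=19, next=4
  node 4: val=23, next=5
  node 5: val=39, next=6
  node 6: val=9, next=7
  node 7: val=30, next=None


Floyd's tortoise (slow, +1) and hare (fast, +2):
  init: slow=0, fast=0
  step 1: slow=1, fast=2
  step 2: slow=2, fast=4
  step 3: slow=3, fast=6
  step 4: fast 6->7->None, no cycle

Cycle: no


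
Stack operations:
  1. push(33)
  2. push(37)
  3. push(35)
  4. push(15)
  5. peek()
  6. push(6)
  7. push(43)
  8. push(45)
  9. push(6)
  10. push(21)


push(33) -> [33]
push(37) -> [33, 37]
push(35) -> [33, 37, 35]
push(15) -> [33, 37, 35, 15]
peek()->15
push(6) -> [33, 37, 35, 15, 6]
push(43) -> [33, 37, 35, 15, 6, 43]
push(45) -> [33, 37, 35, 15, 6, 43, 45]
push(6) -> [33, 37, 35, 15, 6, 43, 45, 6]
push(21) -> [33, 37, 35, 15, 6, 43, 45, 6, 21]

Final stack: [33, 37, 35, 15, 6, 43, 45, 6, 21]


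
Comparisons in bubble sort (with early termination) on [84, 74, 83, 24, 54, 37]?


Algorithm: bubble sort (with early termination)
Input: [84, 74, 83, 24, 54, 37]
Sorted: [24, 37, 54, 74, 83, 84]

15


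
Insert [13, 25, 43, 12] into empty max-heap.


Insert 13: [13]
Insert 25: [25, 13]
Insert 43: [43, 13, 25]
Insert 12: [43, 13, 25, 12]

Final heap: [43, 13, 25, 12]


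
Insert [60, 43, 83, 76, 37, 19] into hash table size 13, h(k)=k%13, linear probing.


Insert 60: h=8 -> slot 8
Insert 43: h=4 -> slot 4
Insert 83: h=5 -> slot 5
Insert 76: h=11 -> slot 11
Insert 37: h=11, 1 probes -> slot 12
Insert 19: h=6 -> slot 6

Table: [None, None, None, None, 43, 83, 19, None, 60, None, None, 76, 37]


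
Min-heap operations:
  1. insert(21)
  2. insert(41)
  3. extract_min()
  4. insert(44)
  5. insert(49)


insert(21) -> [21]
insert(41) -> [21, 41]
extract_min()->21, [41]
insert(44) -> [41, 44]
insert(49) -> [41, 44, 49]

Final heap: [41, 44, 49]


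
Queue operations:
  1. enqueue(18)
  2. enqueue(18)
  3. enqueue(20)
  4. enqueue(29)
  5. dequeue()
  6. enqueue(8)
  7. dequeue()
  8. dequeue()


enqueue(18) -> [18]
enqueue(18) -> [18, 18]
enqueue(20) -> [18, 18, 20]
enqueue(29) -> [18, 18, 20, 29]
dequeue()->18, [18, 20, 29]
enqueue(8) -> [18, 20, 29, 8]
dequeue()->18, [20, 29, 8]
dequeue()->20, [29, 8]

Final queue: [29, 8]


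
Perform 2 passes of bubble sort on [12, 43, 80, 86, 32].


Initial: [12, 43, 80, 86, 32]
Pass 1: [12, 43, 80, 32, 86] (1 swaps)
Pass 2: [12, 43, 32, 80, 86] (1 swaps)

After 2 passes: [12, 43, 32, 80, 86]


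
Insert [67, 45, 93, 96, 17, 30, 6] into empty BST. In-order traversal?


Insert 67: root
Insert 45: L from 67
Insert 93: R from 67
Insert 96: R from 67 -> R from 93
Insert 17: L from 67 -> L from 45
Insert 30: L from 67 -> L from 45 -> R from 17
Insert 6: L from 67 -> L from 45 -> L from 17

In-order: [6, 17, 30, 45, 67, 93, 96]


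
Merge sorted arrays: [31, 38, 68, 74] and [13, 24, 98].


Take 13 from B
Take 24 from B
Take 31 from A
Take 38 from A
Take 68 from A
Take 74 from A

Merged: [13, 24, 31, 38, 68, 74, 98]


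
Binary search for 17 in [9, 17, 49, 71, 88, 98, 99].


Step 1: lo=0, hi=6, mid=3, val=71
Step 2: lo=0, hi=2, mid=1, val=17

Found at index 1


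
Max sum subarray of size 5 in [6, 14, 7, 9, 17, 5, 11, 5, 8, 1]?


[0:5]: 53
[1:6]: 52
[2:7]: 49
[3:8]: 47
[4:9]: 46
[5:10]: 30

Max: 53 at [0:5]


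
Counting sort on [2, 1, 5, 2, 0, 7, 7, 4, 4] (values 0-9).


Input: [2, 1, 5, 2, 0, 7, 7, 4, 4]
Counts: [1, 1, 2, 0, 2, 1, 0, 2, 0, 0]

Sorted: [0, 1, 2, 2, 4, 4, 5, 7, 7]


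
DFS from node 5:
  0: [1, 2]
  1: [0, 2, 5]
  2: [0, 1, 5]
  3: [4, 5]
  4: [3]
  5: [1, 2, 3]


Visit 5, push [3, 2, 1]
Visit 1, push [2, 0]
Visit 0, push [2]
Visit 2, push []
Visit 3, push [4]
Visit 4, push []

DFS order: [5, 1, 0, 2, 3, 4]


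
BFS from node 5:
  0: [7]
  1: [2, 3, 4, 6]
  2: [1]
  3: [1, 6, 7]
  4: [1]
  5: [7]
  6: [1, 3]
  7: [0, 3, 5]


Visit 5, enqueue [7]
Visit 7, enqueue [0, 3]
Visit 0, enqueue []
Visit 3, enqueue [1, 6]
Visit 1, enqueue [2, 4]
Visit 6, enqueue []
Visit 2, enqueue []
Visit 4, enqueue []

BFS order: [5, 7, 0, 3, 1, 6, 2, 4]


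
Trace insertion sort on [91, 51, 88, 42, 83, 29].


Initial: [91, 51, 88, 42, 83, 29]
Insert 51: [51, 91, 88, 42, 83, 29]
Insert 88: [51, 88, 91, 42, 83, 29]
Insert 42: [42, 51, 88, 91, 83, 29]
Insert 83: [42, 51, 83, 88, 91, 29]
Insert 29: [29, 42, 51, 83, 88, 91]

Sorted: [29, 42, 51, 83, 88, 91]


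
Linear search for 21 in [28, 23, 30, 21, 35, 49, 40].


i=0: 28!=21
i=1: 23!=21
i=2: 30!=21
i=3: 21==21 found!

Found at 3, 4 comps


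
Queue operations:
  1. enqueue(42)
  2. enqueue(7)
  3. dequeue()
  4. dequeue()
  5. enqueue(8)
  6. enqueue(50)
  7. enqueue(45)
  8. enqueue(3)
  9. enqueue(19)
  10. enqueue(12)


enqueue(42) -> [42]
enqueue(7) -> [42, 7]
dequeue()->42, [7]
dequeue()->7, []
enqueue(8) -> [8]
enqueue(50) -> [8, 50]
enqueue(45) -> [8, 50, 45]
enqueue(3) -> [8, 50, 45, 3]
enqueue(19) -> [8, 50, 45, 3, 19]
enqueue(12) -> [8, 50, 45, 3, 19, 12]

Final queue: [8, 50, 45, 3, 19, 12]


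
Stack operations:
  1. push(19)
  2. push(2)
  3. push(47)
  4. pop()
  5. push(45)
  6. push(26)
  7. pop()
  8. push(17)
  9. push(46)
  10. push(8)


push(19) -> [19]
push(2) -> [19, 2]
push(47) -> [19, 2, 47]
pop()->47, [19, 2]
push(45) -> [19, 2, 45]
push(26) -> [19, 2, 45, 26]
pop()->26, [19, 2, 45]
push(17) -> [19, 2, 45, 17]
push(46) -> [19, 2, 45, 17, 46]
push(8) -> [19, 2, 45, 17, 46, 8]

Final stack: [19, 2, 45, 17, 46, 8]


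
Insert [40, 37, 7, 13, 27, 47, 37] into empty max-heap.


Insert 40: [40]
Insert 37: [40, 37]
Insert 7: [40, 37, 7]
Insert 13: [40, 37, 7, 13]
Insert 27: [40, 37, 7, 13, 27]
Insert 47: [47, 37, 40, 13, 27, 7]
Insert 37: [47, 37, 40, 13, 27, 7, 37]

Final heap: [47, 37, 40, 13, 27, 7, 37]


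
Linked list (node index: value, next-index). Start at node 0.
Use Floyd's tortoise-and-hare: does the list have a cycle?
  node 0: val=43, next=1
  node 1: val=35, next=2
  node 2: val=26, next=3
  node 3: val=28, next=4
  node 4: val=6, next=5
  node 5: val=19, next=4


Floyd's tortoise (slow, +1) and hare (fast, +2):
  init: slow=0, fast=0
  step 1: slow=1, fast=2
  step 2: slow=2, fast=4
  step 3: slow=3, fast=4
  step 4: slow=4, fast=4
  slow == fast at node 4: cycle detected

Cycle: yes


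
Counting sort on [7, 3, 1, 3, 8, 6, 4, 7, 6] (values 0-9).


Input: [7, 3, 1, 3, 8, 6, 4, 7, 6]
Counts: [0, 1, 0, 2, 1, 0, 2, 2, 1, 0]

Sorted: [1, 3, 3, 4, 6, 6, 7, 7, 8]


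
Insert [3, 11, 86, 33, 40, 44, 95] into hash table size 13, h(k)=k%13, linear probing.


Insert 3: h=3 -> slot 3
Insert 11: h=11 -> slot 11
Insert 86: h=8 -> slot 8
Insert 33: h=7 -> slot 7
Insert 40: h=1 -> slot 1
Insert 44: h=5 -> slot 5
Insert 95: h=4 -> slot 4

Table: [None, 40, None, 3, 95, 44, None, 33, 86, None, None, 11, None]


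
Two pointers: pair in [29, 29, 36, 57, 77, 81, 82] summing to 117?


lo=0(29)+hi=6(82)=111
lo=1(29)+hi=6(82)=111
lo=2(36)+hi=6(82)=118
lo=2(36)+hi=5(81)=117

Yes: 36+81=117


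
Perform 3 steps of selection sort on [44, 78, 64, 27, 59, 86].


Initial: [44, 78, 64, 27, 59, 86]
Step 1: min=27 at 3
  Swap: [27, 78, 64, 44, 59, 86]
Step 2: min=44 at 3
  Swap: [27, 44, 64, 78, 59, 86]
Step 3: min=59 at 4
  Swap: [27, 44, 59, 78, 64, 86]

After 3 steps: [27, 44, 59, 78, 64, 86]


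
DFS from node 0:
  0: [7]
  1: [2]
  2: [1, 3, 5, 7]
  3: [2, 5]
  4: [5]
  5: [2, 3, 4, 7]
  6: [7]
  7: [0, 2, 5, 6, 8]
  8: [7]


Visit 0, push [7]
Visit 7, push [8, 6, 5, 2]
Visit 2, push [5, 3, 1]
Visit 1, push []
Visit 3, push [5]
Visit 5, push [4]
Visit 4, push []
Visit 6, push []
Visit 8, push []

DFS order: [0, 7, 2, 1, 3, 5, 4, 6, 8]


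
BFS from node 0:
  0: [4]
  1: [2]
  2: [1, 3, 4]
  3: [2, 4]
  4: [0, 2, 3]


Visit 0, enqueue [4]
Visit 4, enqueue [2, 3]
Visit 2, enqueue [1]
Visit 3, enqueue []
Visit 1, enqueue []

BFS order: [0, 4, 2, 3, 1]


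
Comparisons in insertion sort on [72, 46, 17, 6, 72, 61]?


Algorithm: insertion sort
Input: [72, 46, 17, 6, 72, 61]
Sorted: [6, 17, 46, 61, 72, 72]

10


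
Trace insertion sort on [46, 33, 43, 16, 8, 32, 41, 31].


Initial: [46, 33, 43, 16, 8, 32, 41, 31]
Insert 33: [33, 46, 43, 16, 8, 32, 41, 31]
Insert 43: [33, 43, 46, 16, 8, 32, 41, 31]
Insert 16: [16, 33, 43, 46, 8, 32, 41, 31]
Insert 8: [8, 16, 33, 43, 46, 32, 41, 31]
Insert 32: [8, 16, 32, 33, 43, 46, 41, 31]
Insert 41: [8, 16, 32, 33, 41, 43, 46, 31]
Insert 31: [8, 16, 31, 32, 33, 41, 43, 46]

Sorted: [8, 16, 31, 32, 33, 41, 43, 46]


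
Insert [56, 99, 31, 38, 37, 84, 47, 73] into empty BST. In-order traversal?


Insert 56: root
Insert 99: R from 56
Insert 31: L from 56
Insert 38: L from 56 -> R from 31
Insert 37: L from 56 -> R from 31 -> L from 38
Insert 84: R from 56 -> L from 99
Insert 47: L from 56 -> R from 31 -> R from 38
Insert 73: R from 56 -> L from 99 -> L from 84

In-order: [31, 37, 38, 47, 56, 73, 84, 99]


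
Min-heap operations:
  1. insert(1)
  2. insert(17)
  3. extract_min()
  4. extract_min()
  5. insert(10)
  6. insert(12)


insert(1) -> [1]
insert(17) -> [1, 17]
extract_min()->1, [17]
extract_min()->17, []
insert(10) -> [10]
insert(12) -> [10, 12]

Final heap: [10, 12]


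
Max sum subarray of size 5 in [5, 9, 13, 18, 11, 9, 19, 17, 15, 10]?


[0:5]: 56
[1:6]: 60
[2:7]: 70
[3:8]: 74
[4:9]: 71
[5:10]: 70

Max: 74 at [3:8]


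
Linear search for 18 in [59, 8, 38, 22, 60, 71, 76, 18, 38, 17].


i=0: 59!=18
i=1: 8!=18
i=2: 38!=18
i=3: 22!=18
i=4: 60!=18
i=5: 71!=18
i=6: 76!=18
i=7: 18==18 found!

Found at 7, 8 comps


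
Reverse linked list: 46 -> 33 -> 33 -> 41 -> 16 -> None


Step 1: curr=46, set curr.next=prev(None) | reversed so far: 46
Step 2: curr=33, set curr.next=prev(46) | reversed so far: 33 -> 46
Step 3: curr=33, set curr.next=prev(33) | reversed so far: 33 -> 33 -> 46
Step 4: curr=41, set curr.next=prev(33) | reversed so far: 41 -> 33 -> 33 -> 46
Step 5: curr=16, set curr.next=prev(41) | reversed so far: 16 -> 41 -> 33 -> 33 -> 46

16 -> 41 -> 33 -> 33 -> 46 -> None


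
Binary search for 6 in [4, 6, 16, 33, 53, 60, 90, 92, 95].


Step 1: lo=0, hi=8, mid=4, val=53
Step 2: lo=0, hi=3, mid=1, val=6

Found at index 1


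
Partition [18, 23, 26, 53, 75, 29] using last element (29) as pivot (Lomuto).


Pivot: 29
  18 <= 29: advance i (no swap)
  23 <= 29: advance i (no swap)
  26 <= 29: advance i (no swap)
Place pivot at 3: [18, 23, 26, 29, 75, 53]

Partitioned: [18, 23, 26, 29, 75, 53]


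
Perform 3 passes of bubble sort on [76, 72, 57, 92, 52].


Initial: [76, 72, 57, 92, 52]
Pass 1: [72, 57, 76, 52, 92] (3 swaps)
Pass 2: [57, 72, 52, 76, 92] (2 swaps)
Pass 3: [57, 52, 72, 76, 92] (1 swaps)

After 3 passes: [57, 52, 72, 76, 92]


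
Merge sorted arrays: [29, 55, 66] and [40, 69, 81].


Take 29 from A
Take 40 from B
Take 55 from A
Take 66 from A

Merged: [29, 40, 55, 66, 69, 81]


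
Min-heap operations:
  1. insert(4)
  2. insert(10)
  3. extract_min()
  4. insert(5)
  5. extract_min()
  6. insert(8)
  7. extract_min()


insert(4) -> [4]
insert(10) -> [4, 10]
extract_min()->4, [10]
insert(5) -> [5, 10]
extract_min()->5, [10]
insert(8) -> [8, 10]
extract_min()->8, [10]

Final heap: [10]


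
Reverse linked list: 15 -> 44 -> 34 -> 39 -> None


Step 1: curr=15, set curr.next=prev(None) | reversed so far: 15
Step 2: curr=44, set curr.next=prev(15) | reversed so far: 44 -> 15
Step 3: curr=34, set curr.next=prev(44) | reversed so far: 34 -> 44 -> 15
Step 4: curr=39, set curr.next=prev(34) | reversed so far: 39 -> 34 -> 44 -> 15

39 -> 34 -> 44 -> 15 -> None


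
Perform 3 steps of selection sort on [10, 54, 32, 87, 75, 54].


Initial: [10, 54, 32, 87, 75, 54]
Step 1: min=10 at 0
  Swap: [10, 54, 32, 87, 75, 54]
Step 2: min=32 at 2
  Swap: [10, 32, 54, 87, 75, 54]
Step 3: min=54 at 2
  Swap: [10, 32, 54, 87, 75, 54]

After 3 steps: [10, 32, 54, 87, 75, 54]


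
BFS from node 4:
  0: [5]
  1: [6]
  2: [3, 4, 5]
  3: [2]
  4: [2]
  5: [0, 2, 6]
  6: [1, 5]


Visit 4, enqueue [2]
Visit 2, enqueue [3, 5]
Visit 3, enqueue []
Visit 5, enqueue [0, 6]
Visit 0, enqueue []
Visit 6, enqueue [1]
Visit 1, enqueue []

BFS order: [4, 2, 3, 5, 0, 6, 1]


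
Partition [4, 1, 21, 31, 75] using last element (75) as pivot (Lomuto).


Pivot: 75
  4 <= 75: advance i (no swap)
  1 <= 75: advance i (no swap)
  21 <= 75: advance i (no swap)
  31 <= 75: advance i (no swap)
Place pivot at 4: [4, 1, 21, 31, 75]

Partitioned: [4, 1, 21, 31, 75]


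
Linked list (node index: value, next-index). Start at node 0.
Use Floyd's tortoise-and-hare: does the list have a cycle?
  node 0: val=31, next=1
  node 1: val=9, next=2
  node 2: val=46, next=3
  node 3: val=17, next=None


Floyd's tortoise (slow, +1) and hare (fast, +2):
  init: slow=0, fast=0
  step 1: slow=1, fast=2
  step 2: fast 2->3->None, no cycle

Cycle: no


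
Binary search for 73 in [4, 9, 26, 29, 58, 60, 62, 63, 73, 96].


Step 1: lo=0, hi=9, mid=4, val=58
Step 2: lo=5, hi=9, mid=7, val=63
Step 3: lo=8, hi=9, mid=8, val=73

Found at index 8


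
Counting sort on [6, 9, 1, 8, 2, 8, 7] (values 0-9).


Input: [6, 9, 1, 8, 2, 8, 7]
Counts: [0, 1, 1, 0, 0, 0, 1, 1, 2, 1]

Sorted: [1, 2, 6, 7, 8, 8, 9]


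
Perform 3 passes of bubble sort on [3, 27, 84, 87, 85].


Initial: [3, 27, 84, 87, 85]
Pass 1: [3, 27, 84, 85, 87] (1 swaps)
Pass 2: [3, 27, 84, 85, 87] (0 swaps)
Pass 3: [3, 27, 84, 85, 87] (0 swaps)

After 3 passes: [3, 27, 84, 85, 87]


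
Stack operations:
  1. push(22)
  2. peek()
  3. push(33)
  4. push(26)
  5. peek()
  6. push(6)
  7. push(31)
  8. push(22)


push(22) -> [22]
peek()->22
push(33) -> [22, 33]
push(26) -> [22, 33, 26]
peek()->26
push(6) -> [22, 33, 26, 6]
push(31) -> [22, 33, 26, 6, 31]
push(22) -> [22, 33, 26, 6, 31, 22]

Final stack: [22, 33, 26, 6, 31, 22]


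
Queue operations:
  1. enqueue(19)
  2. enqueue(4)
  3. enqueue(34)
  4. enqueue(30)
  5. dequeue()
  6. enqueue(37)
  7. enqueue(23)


enqueue(19) -> [19]
enqueue(4) -> [19, 4]
enqueue(34) -> [19, 4, 34]
enqueue(30) -> [19, 4, 34, 30]
dequeue()->19, [4, 34, 30]
enqueue(37) -> [4, 34, 30, 37]
enqueue(23) -> [4, 34, 30, 37, 23]

Final queue: [4, 34, 30, 37, 23]


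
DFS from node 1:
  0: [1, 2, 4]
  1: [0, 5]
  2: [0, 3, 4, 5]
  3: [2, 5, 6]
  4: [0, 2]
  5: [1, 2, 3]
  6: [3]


Visit 1, push [5, 0]
Visit 0, push [4, 2]
Visit 2, push [5, 4, 3]
Visit 3, push [6, 5]
Visit 5, push []
Visit 6, push []
Visit 4, push []

DFS order: [1, 0, 2, 3, 5, 6, 4]


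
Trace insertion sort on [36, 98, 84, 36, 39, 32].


Initial: [36, 98, 84, 36, 39, 32]
Insert 98: [36, 98, 84, 36, 39, 32]
Insert 84: [36, 84, 98, 36, 39, 32]
Insert 36: [36, 36, 84, 98, 39, 32]
Insert 39: [36, 36, 39, 84, 98, 32]
Insert 32: [32, 36, 36, 39, 84, 98]

Sorted: [32, 36, 36, 39, 84, 98]


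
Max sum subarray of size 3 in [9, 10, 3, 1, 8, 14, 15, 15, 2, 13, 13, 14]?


[0:3]: 22
[1:4]: 14
[2:5]: 12
[3:6]: 23
[4:7]: 37
[5:8]: 44
[6:9]: 32
[7:10]: 30
[8:11]: 28
[9:12]: 40

Max: 44 at [5:8]


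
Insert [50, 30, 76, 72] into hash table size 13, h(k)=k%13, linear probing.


Insert 50: h=11 -> slot 11
Insert 30: h=4 -> slot 4
Insert 76: h=11, 1 probes -> slot 12
Insert 72: h=7 -> slot 7

Table: [None, None, None, None, 30, None, None, 72, None, None, None, 50, 76]
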